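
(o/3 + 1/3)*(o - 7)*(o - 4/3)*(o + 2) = o^4/3 - 16*o^3/9 - 41*o^2/9 + 34*o/9 + 56/9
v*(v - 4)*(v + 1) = v^3 - 3*v^2 - 4*v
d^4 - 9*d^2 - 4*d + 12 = (d - 3)*(d - 1)*(d + 2)^2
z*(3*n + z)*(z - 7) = 3*n*z^2 - 21*n*z + z^3 - 7*z^2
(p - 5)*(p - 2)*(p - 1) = p^3 - 8*p^2 + 17*p - 10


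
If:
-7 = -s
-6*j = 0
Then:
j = 0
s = 7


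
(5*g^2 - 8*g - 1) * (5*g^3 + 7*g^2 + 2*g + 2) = 25*g^5 - 5*g^4 - 51*g^3 - 13*g^2 - 18*g - 2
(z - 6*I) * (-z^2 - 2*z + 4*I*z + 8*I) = -z^3 - 2*z^2 + 10*I*z^2 + 24*z + 20*I*z + 48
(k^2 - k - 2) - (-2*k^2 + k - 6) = 3*k^2 - 2*k + 4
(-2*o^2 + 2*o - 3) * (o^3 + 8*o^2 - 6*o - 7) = -2*o^5 - 14*o^4 + 25*o^3 - 22*o^2 + 4*o + 21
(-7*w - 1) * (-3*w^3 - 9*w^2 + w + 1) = 21*w^4 + 66*w^3 + 2*w^2 - 8*w - 1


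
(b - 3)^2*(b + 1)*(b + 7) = b^4 + 2*b^3 - 32*b^2 + 30*b + 63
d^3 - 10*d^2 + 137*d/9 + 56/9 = (d - 8)*(d - 7/3)*(d + 1/3)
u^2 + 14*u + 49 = (u + 7)^2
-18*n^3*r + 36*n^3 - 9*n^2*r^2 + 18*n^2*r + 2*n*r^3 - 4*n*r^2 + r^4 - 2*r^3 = (-3*n + r)*(2*n + r)*(3*n + r)*(r - 2)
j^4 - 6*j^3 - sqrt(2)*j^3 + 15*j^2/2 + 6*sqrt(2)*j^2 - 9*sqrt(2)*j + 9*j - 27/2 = (j - 3)^2*(j - 3*sqrt(2)/2)*(j + sqrt(2)/2)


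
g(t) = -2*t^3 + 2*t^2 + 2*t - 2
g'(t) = -6*t^2 + 4*t + 2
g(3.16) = -38.82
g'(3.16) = -45.27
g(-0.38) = -2.36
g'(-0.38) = -0.39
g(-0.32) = -2.37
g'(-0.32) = 0.11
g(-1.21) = 2.05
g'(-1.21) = -11.62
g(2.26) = -10.35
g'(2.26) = -19.61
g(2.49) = -15.50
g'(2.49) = -25.24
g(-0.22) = -2.32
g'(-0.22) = 0.83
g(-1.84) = 13.55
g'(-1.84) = -25.67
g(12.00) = -3146.00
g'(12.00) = -814.00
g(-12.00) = 3718.00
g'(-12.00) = -910.00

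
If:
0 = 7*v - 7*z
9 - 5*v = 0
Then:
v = 9/5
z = 9/5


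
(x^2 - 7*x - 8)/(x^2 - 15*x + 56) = (x + 1)/(x - 7)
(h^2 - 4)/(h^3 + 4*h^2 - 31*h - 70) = (h - 2)/(h^2 + 2*h - 35)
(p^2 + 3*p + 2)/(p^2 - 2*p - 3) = (p + 2)/(p - 3)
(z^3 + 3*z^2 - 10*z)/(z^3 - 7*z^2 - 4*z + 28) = z*(z + 5)/(z^2 - 5*z - 14)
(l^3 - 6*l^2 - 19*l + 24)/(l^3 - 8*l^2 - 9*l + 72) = (l - 1)/(l - 3)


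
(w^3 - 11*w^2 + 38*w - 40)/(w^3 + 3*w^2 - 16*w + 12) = (w^2 - 9*w + 20)/(w^2 + 5*w - 6)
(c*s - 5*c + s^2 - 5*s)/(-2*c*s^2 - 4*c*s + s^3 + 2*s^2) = (-c*s + 5*c - s^2 + 5*s)/(s*(2*c*s + 4*c - s^2 - 2*s))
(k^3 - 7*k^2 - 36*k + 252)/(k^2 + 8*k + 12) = (k^2 - 13*k + 42)/(k + 2)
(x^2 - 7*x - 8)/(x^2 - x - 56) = (x + 1)/(x + 7)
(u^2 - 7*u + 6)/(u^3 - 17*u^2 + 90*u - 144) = (u - 1)/(u^2 - 11*u + 24)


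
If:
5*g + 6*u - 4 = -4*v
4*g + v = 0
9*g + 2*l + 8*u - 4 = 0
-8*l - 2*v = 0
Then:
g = -4/77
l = -4/77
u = 4/7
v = 16/77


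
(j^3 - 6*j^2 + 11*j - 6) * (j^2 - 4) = j^5 - 6*j^4 + 7*j^3 + 18*j^2 - 44*j + 24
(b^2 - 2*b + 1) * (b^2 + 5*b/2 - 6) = b^4 + b^3/2 - 10*b^2 + 29*b/2 - 6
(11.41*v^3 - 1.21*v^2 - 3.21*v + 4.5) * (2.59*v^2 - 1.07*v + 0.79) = 29.5519*v^5 - 15.3426*v^4 + 1.9947*v^3 + 14.1338*v^2 - 7.3509*v + 3.555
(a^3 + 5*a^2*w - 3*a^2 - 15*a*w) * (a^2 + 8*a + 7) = a^5 + 5*a^4*w + 5*a^4 + 25*a^3*w - 17*a^3 - 85*a^2*w - 21*a^2 - 105*a*w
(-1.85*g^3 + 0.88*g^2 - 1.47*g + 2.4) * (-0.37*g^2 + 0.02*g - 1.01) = 0.6845*g^5 - 0.3626*g^4 + 2.43*g^3 - 1.8062*g^2 + 1.5327*g - 2.424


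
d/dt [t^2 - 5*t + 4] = 2*t - 5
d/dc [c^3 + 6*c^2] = 3*c*(c + 4)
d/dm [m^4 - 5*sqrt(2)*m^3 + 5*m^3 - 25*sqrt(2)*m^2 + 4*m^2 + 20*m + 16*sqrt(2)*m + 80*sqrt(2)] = 4*m^3 - 15*sqrt(2)*m^2 + 15*m^2 - 50*sqrt(2)*m + 8*m + 20 + 16*sqrt(2)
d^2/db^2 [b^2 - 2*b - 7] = 2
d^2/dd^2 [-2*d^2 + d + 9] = -4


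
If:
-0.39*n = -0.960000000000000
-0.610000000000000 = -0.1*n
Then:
No Solution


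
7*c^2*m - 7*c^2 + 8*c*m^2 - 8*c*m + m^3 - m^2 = (c + m)*(7*c + m)*(m - 1)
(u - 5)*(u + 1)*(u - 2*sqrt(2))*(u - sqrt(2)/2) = u^4 - 4*u^3 - 5*sqrt(2)*u^3/2 - 3*u^2 + 10*sqrt(2)*u^2 - 8*u + 25*sqrt(2)*u/2 - 10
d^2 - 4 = (d - 2)*(d + 2)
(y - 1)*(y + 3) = y^2 + 2*y - 3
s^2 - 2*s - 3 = (s - 3)*(s + 1)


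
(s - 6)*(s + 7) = s^2 + s - 42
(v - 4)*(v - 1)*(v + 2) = v^3 - 3*v^2 - 6*v + 8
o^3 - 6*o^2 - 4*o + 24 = (o - 6)*(o - 2)*(o + 2)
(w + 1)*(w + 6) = w^2 + 7*w + 6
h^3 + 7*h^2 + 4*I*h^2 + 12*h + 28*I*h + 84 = (h + 7)*(h - 2*I)*(h + 6*I)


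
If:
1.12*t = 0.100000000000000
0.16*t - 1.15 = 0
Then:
No Solution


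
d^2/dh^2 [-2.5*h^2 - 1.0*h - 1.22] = -5.00000000000000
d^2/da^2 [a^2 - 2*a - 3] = 2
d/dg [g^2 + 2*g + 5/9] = 2*g + 2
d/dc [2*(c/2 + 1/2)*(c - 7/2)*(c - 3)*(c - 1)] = 4*c^3 - 39*c^2/2 + 19*c + 13/2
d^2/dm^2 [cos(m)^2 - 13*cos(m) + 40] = 13*cos(m) - 2*cos(2*m)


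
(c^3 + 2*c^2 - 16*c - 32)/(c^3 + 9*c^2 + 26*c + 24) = (c - 4)/(c + 3)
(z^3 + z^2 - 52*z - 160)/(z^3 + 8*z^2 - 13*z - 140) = (z^2 - 4*z - 32)/(z^2 + 3*z - 28)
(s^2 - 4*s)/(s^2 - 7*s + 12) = s/(s - 3)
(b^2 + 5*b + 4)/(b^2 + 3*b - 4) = (b + 1)/(b - 1)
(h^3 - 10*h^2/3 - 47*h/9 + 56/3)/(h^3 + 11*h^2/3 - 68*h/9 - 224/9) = (h - 3)/(h + 4)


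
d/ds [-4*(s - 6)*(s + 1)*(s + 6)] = -12*s^2 - 8*s + 144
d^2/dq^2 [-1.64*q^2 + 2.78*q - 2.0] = -3.28000000000000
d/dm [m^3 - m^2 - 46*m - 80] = 3*m^2 - 2*m - 46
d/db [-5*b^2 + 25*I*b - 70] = -10*b + 25*I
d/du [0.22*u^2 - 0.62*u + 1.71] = 0.44*u - 0.62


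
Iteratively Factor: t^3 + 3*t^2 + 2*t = (t + 2)*(t^2 + t) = (t + 1)*(t + 2)*(t)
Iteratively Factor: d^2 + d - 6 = (d + 3)*(d - 2)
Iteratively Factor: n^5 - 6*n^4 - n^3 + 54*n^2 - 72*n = (n - 4)*(n^4 - 2*n^3 - 9*n^2 + 18*n) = (n - 4)*(n - 3)*(n^3 + n^2 - 6*n) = (n - 4)*(n - 3)*(n + 3)*(n^2 - 2*n) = (n - 4)*(n - 3)*(n - 2)*(n + 3)*(n)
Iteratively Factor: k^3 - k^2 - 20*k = (k - 5)*(k^2 + 4*k) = (k - 5)*(k + 4)*(k)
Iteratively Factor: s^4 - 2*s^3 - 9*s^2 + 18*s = (s - 2)*(s^3 - 9*s) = (s - 2)*(s + 3)*(s^2 - 3*s) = s*(s - 2)*(s + 3)*(s - 3)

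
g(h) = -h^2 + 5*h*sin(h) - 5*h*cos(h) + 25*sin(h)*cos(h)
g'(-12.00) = -49.76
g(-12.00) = -114.24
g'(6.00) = 23.32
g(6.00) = -79.89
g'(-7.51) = 12.00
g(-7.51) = -16.32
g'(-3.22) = 51.30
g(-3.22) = -29.63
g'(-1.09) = -16.56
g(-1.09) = -4.09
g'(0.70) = 7.18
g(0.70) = 11.41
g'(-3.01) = 51.35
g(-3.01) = -18.75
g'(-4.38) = -18.11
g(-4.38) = -54.74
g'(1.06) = -6.04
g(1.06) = 11.57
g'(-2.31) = 18.30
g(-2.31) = 7.86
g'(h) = 5*h*sin(h) + 5*h*cos(h) - 2*h - 25*sin(h)^2 + 5*sin(h) + 25*cos(h)^2 - 5*cos(h)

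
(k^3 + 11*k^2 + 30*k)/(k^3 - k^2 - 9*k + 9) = k*(k^2 + 11*k + 30)/(k^3 - k^2 - 9*k + 9)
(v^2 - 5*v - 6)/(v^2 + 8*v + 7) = (v - 6)/(v + 7)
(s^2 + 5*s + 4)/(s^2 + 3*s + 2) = (s + 4)/(s + 2)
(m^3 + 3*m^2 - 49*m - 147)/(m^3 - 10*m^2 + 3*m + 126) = (m + 7)/(m - 6)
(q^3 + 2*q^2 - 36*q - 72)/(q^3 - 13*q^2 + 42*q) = (q^2 + 8*q + 12)/(q*(q - 7))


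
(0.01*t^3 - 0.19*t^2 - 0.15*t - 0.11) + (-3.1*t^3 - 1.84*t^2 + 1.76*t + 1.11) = -3.09*t^3 - 2.03*t^2 + 1.61*t + 1.0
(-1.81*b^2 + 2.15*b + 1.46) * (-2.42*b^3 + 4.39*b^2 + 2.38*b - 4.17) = 4.3802*b^5 - 13.1489*b^4 + 1.5975*b^3 + 19.0741*b^2 - 5.4907*b - 6.0882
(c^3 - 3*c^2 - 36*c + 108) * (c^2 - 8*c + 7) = c^5 - 11*c^4 - 5*c^3 + 375*c^2 - 1116*c + 756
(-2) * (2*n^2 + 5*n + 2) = -4*n^2 - 10*n - 4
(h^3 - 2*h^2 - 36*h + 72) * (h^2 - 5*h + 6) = h^5 - 7*h^4 - 20*h^3 + 240*h^2 - 576*h + 432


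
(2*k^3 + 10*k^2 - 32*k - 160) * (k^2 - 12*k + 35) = 2*k^5 - 14*k^4 - 82*k^3 + 574*k^2 + 800*k - 5600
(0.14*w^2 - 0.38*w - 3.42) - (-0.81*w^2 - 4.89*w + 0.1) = 0.95*w^2 + 4.51*w - 3.52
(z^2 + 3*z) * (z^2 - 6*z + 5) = z^4 - 3*z^3 - 13*z^2 + 15*z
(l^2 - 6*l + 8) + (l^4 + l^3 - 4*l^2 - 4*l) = l^4 + l^3 - 3*l^2 - 10*l + 8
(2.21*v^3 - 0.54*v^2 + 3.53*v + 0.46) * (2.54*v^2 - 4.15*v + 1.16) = 5.6134*v^5 - 10.5431*v^4 + 13.7708*v^3 - 14.1075*v^2 + 2.1858*v + 0.5336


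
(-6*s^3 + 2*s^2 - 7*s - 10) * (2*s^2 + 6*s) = -12*s^5 - 32*s^4 - 2*s^3 - 62*s^2 - 60*s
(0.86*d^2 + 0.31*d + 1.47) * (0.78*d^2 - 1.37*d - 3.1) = 0.6708*d^4 - 0.9364*d^3 - 1.9441*d^2 - 2.9749*d - 4.557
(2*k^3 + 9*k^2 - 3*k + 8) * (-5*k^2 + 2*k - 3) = -10*k^5 - 41*k^4 + 27*k^3 - 73*k^2 + 25*k - 24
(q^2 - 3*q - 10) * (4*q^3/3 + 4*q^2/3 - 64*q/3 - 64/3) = 4*q^5/3 - 8*q^4/3 - 116*q^3/3 + 88*q^2/3 + 832*q/3 + 640/3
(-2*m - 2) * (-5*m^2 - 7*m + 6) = 10*m^3 + 24*m^2 + 2*m - 12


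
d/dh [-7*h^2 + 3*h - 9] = 3 - 14*h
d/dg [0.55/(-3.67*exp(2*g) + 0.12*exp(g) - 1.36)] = (4.037*exp(g) - 0.066)*exp(g)/(3.67*exp(2*g) - 0.12*exp(g) + 1.36)^2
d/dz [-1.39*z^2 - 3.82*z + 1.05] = -2.78*z - 3.82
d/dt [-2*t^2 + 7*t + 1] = 7 - 4*t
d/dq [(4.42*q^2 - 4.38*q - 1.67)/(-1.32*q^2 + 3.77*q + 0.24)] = (10.8818*q^2 - 2.2872*q + 5.2447)/(1.7424*q^4 - 9.9528*q^3 + 13.5793*q^2 + 1.8096*q + 0.0576)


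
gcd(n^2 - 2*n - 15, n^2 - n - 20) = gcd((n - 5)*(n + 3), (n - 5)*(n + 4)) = n - 5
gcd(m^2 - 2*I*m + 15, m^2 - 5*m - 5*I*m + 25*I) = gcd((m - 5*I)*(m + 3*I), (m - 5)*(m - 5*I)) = m - 5*I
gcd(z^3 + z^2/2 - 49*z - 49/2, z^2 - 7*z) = z - 7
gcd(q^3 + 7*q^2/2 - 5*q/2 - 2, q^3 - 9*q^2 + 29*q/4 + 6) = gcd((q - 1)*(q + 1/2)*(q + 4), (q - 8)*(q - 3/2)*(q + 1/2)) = q + 1/2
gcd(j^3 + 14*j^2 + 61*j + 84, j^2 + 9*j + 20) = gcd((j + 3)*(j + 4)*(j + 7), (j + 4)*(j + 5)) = j + 4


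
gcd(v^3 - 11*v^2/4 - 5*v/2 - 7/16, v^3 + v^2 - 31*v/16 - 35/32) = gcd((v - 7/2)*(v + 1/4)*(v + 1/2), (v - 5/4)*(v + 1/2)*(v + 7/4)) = v + 1/2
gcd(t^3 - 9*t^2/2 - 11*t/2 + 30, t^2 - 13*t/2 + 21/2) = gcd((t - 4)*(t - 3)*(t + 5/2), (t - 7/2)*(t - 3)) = t - 3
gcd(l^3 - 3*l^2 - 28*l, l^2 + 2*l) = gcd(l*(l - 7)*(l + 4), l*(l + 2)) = l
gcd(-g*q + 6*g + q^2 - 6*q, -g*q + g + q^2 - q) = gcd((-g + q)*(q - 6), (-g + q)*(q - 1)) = -g + q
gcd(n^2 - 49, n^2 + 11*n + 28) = n + 7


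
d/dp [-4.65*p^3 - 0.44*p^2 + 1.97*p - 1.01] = -13.95*p^2 - 0.88*p + 1.97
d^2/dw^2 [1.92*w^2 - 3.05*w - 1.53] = 3.84000000000000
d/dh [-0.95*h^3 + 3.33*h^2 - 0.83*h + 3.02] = -2.85*h^2 + 6.66*h - 0.83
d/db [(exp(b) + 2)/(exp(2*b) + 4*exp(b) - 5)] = (-2*(exp(b) + 2)^2 + exp(2*b) + 4*exp(b) - 5)*exp(b)/(exp(2*b) + 4*exp(b) - 5)^2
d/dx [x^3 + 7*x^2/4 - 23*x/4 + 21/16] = 3*x^2 + 7*x/2 - 23/4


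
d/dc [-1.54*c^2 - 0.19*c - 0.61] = -3.08*c - 0.19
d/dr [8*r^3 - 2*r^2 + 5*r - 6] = 24*r^2 - 4*r + 5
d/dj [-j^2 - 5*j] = -2*j - 5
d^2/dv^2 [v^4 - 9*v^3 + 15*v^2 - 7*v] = 12*v^2 - 54*v + 30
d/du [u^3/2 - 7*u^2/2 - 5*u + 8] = 3*u^2/2 - 7*u - 5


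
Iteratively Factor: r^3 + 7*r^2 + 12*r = (r + 3)*(r^2 + 4*r) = r*(r + 3)*(r + 4)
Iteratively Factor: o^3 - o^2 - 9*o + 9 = (o - 3)*(o^2 + 2*o - 3) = (o - 3)*(o + 3)*(o - 1)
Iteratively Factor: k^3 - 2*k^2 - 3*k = (k - 3)*(k^2 + k) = (k - 3)*(k + 1)*(k)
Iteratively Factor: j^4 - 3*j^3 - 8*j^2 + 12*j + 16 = (j + 1)*(j^3 - 4*j^2 - 4*j + 16) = (j - 4)*(j + 1)*(j^2 - 4) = (j - 4)*(j - 2)*(j + 1)*(j + 2)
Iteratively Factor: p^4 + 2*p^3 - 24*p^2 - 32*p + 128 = (p + 4)*(p^3 - 2*p^2 - 16*p + 32) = (p - 2)*(p + 4)*(p^2 - 16) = (p - 4)*(p - 2)*(p + 4)*(p + 4)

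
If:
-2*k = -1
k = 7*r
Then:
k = 1/2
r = 1/14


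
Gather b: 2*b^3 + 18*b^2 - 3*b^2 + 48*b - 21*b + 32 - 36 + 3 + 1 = 2*b^3 + 15*b^2 + 27*b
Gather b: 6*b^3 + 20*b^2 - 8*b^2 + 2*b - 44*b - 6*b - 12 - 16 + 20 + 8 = 6*b^3 + 12*b^2 - 48*b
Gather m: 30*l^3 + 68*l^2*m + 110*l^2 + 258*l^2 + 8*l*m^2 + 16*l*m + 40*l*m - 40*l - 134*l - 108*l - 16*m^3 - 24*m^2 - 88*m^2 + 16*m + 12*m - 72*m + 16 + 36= 30*l^3 + 368*l^2 - 282*l - 16*m^3 + m^2*(8*l - 112) + m*(68*l^2 + 56*l - 44) + 52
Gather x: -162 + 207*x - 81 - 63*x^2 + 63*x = -63*x^2 + 270*x - 243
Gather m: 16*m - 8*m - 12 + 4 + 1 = 8*m - 7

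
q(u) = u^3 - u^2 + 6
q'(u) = 3*u^2 - 2*u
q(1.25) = 6.39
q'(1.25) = 2.19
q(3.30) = 31.05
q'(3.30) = 26.07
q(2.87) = 21.40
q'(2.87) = 18.97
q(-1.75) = -2.42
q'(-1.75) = 12.69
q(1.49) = 7.09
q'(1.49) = 3.68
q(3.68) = 42.29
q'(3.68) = 33.27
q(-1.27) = 2.34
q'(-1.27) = 7.38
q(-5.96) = -241.23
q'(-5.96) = 118.48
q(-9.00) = -804.00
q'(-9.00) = 261.00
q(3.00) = 24.00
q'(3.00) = 21.00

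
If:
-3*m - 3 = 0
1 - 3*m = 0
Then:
No Solution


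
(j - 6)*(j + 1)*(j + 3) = j^3 - 2*j^2 - 21*j - 18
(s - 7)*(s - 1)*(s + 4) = s^3 - 4*s^2 - 25*s + 28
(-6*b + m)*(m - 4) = -6*b*m + 24*b + m^2 - 4*m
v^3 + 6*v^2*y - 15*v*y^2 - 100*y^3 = (v - 4*y)*(v + 5*y)^2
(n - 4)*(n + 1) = n^2 - 3*n - 4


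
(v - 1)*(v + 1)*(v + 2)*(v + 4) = v^4 + 6*v^3 + 7*v^2 - 6*v - 8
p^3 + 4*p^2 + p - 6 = (p - 1)*(p + 2)*(p + 3)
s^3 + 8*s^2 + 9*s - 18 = (s - 1)*(s + 3)*(s + 6)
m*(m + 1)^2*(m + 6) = m^4 + 8*m^3 + 13*m^2 + 6*m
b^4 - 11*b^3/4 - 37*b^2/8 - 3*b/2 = b*(b - 4)*(b + 1/2)*(b + 3/4)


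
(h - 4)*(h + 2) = h^2 - 2*h - 8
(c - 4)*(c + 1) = c^2 - 3*c - 4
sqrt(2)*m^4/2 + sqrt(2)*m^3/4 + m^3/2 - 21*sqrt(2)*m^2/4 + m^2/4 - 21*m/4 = m*(m - 3)*(m + 7/2)*(sqrt(2)*m/2 + 1/2)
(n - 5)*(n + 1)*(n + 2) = n^3 - 2*n^2 - 13*n - 10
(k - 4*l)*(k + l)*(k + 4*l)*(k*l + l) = k^4*l + k^3*l^2 + k^3*l - 16*k^2*l^3 + k^2*l^2 - 16*k*l^4 - 16*k*l^3 - 16*l^4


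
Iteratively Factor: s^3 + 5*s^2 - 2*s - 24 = (s + 4)*(s^2 + s - 6) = (s - 2)*(s + 4)*(s + 3)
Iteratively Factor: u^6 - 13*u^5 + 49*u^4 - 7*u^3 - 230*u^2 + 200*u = (u - 5)*(u^5 - 8*u^4 + 9*u^3 + 38*u^2 - 40*u) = (u - 5)*(u - 4)*(u^4 - 4*u^3 - 7*u^2 + 10*u) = (u - 5)^2*(u - 4)*(u^3 + u^2 - 2*u) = u*(u - 5)^2*(u - 4)*(u^2 + u - 2) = u*(u - 5)^2*(u - 4)*(u - 1)*(u + 2)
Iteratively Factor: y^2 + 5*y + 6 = (y + 3)*(y + 2)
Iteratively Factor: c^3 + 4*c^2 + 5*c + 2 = (c + 1)*(c^2 + 3*c + 2) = (c + 1)*(c + 2)*(c + 1)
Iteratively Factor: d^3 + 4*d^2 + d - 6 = (d + 2)*(d^2 + 2*d - 3) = (d - 1)*(d + 2)*(d + 3)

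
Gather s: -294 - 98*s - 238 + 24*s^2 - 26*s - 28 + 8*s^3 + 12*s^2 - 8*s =8*s^3 + 36*s^2 - 132*s - 560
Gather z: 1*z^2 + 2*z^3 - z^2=2*z^3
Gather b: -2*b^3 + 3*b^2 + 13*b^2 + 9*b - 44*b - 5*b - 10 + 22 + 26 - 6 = -2*b^3 + 16*b^2 - 40*b + 32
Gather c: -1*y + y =0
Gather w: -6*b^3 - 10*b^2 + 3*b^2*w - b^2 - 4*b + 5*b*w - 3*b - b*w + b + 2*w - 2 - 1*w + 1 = -6*b^3 - 11*b^2 - 6*b + w*(3*b^2 + 4*b + 1) - 1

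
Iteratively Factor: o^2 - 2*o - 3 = (o + 1)*(o - 3)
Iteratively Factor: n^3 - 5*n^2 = (n)*(n^2 - 5*n) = n^2*(n - 5)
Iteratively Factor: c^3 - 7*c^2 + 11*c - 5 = (c - 5)*(c^2 - 2*c + 1) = (c - 5)*(c - 1)*(c - 1)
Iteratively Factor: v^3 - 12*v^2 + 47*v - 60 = (v - 5)*(v^2 - 7*v + 12) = (v - 5)*(v - 4)*(v - 3)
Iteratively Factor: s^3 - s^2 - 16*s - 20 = (s + 2)*(s^2 - 3*s - 10) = (s - 5)*(s + 2)*(s + 2)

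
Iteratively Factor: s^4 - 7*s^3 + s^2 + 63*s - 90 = (s - 2)*(s^3 - 5*s^2 - 9*s + 45) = (s - 5)*(s - 2)*(s^2 - 9) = (s - 5)*(s - 2)*(s + 3)*(s - 3)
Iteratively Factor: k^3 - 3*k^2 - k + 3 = (k + 1)*(k^2 - 4*k + 3) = (k - 3)*(k + 1)*(k - 1)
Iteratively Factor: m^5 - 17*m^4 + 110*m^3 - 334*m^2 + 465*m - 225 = (m - 3)*(m^4 - 14*m^3 + 68*m^2 - 130*m + 75) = (m - 5)*(m - 3)*(m^3 - 9*m^2 + 23*m - 15) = (m - 5)^2*(m - 3)*(m^2 - 4*m + 3) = (m - 5)^2*(m - 3)^2*(m - 1)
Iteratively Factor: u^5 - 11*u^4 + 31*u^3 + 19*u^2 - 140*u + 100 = (u - 1)*(u^4 - 10*u^3 + 21*u^2 + 40*u - 100) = (u - 1)*(u + 2)*(u^3 - 12*u^2 + 45*u - 50) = (u - 2)*(u - 1)*(u + 2)*(u^2 - 10*u + 25) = (u - 5)*(u - 2)*(u - 1)*(u + 2)*(u - 5)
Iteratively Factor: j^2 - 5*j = (j)*(j - 5)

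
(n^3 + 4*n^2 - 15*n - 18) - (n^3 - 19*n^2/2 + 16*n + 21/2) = 27*n^2/2 - 31*n - 57/2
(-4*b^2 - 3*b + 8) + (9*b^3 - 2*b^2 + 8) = 9*b^3 - 6*b^2 - 3*b + 16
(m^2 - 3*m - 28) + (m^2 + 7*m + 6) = 2*m^2 + 4*m - 22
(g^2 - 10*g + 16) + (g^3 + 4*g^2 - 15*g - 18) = g^3 + 5*g^2 - 25*g - 2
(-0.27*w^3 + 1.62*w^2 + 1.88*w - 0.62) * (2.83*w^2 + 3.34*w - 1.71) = -0.7641*w^5 + 3.6828*w^4 + 11.1929*w^3 + 1.7544*w^2 - 5.2856*w + 1.0602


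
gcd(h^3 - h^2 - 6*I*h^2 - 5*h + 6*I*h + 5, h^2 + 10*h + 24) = 1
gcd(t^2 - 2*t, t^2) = t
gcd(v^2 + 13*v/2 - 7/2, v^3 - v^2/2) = v - 1/2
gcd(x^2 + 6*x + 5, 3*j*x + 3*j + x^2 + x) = x + 1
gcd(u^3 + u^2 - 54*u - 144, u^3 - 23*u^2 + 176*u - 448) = u - 8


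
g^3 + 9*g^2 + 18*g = g*(g + 3)*(g + 6)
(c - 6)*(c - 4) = c^2 - 10*c + 24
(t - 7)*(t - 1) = t^2 - 8*t + 7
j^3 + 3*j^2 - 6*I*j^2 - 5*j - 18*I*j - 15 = (j + 3)*(j - 5*I)*(j - I)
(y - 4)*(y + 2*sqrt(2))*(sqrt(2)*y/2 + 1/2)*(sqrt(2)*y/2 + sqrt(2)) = y^4/2 - y^3 + 5*sqrt(2)*y^3/4 - 5*sqrt(2)*y^2/2 - 3*y^2 - 10*sqrt(2)*y - 2*y - 8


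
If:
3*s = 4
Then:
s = 4/3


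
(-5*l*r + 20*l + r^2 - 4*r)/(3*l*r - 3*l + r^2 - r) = (-5*l*r + 20*l + r^2 - 4*r)/(3*l*r - 3*l + r^2 - r)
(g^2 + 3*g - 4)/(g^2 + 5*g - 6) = (g + 4)/(g + 6)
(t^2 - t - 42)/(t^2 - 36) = (t - 7)/(t - 6)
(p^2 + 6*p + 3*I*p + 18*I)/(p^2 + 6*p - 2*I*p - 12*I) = (p + 3*I)/(p - 2*I)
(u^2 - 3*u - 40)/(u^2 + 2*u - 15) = (u - 8)/(u - 3)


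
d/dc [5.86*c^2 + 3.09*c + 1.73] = 11.72*c + 3.09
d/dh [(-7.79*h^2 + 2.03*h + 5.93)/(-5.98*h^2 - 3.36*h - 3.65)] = (38.3138*h^2 + 127.7898*h + 12.5153)/(35.7604*h^4 + 40.1856*h^3 + 54.9436*h^2 + 24.528*h + 13.3225)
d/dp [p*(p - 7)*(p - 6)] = 3*p^2 - 26*p + 42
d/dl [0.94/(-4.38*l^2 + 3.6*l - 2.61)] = (8.2344*l - 3.384)/(4.38*l^2 - 3.6*l + 2.61)^2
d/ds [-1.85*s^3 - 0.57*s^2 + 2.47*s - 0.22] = -5.55*s^2 - 1.14*s + 2.47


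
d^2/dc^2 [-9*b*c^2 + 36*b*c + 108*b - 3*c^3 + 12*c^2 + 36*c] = -18*b - 18*c + 24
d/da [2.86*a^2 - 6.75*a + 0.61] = 5.72*a - 6.75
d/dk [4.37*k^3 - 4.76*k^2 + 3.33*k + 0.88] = 13.11*k^2 - 9.52*k + 3.33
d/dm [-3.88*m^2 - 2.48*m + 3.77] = -7.76*m - 2.48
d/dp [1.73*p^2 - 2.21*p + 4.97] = 3.46*p - 2.21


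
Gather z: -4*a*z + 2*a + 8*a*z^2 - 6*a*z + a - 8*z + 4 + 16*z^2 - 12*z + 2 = 3*a + z^2*(8*a + 16) + z*(-10*a - 20) + 6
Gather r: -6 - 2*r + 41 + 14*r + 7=12*r + 42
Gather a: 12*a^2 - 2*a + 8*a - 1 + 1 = 12*a^2 + 6*a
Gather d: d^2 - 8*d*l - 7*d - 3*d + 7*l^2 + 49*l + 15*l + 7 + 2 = d^2 + d*(-8*l - 10) + 7*l^2 + 64*l + 9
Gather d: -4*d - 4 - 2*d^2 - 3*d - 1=-2*d^2 - 7*d - 5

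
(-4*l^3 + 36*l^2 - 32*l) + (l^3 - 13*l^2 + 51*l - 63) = -3*l^3 + 23*l^2 + 19*l - 63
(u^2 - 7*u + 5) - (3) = u^2 - 7*u + 2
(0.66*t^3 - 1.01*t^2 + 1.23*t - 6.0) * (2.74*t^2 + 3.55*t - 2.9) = 1.8084*t^5 - 0.4244*t^4 - 2.1293*t^3 - 9.1445*t^2 - 24.867*t + 17.4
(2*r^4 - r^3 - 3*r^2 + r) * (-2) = -4*r^4 + 2*r^3 + 6*r^2 - 2*r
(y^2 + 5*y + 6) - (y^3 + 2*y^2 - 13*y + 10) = -y^3 - y^2 + 18*y - 4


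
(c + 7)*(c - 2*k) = c^2 - 2*c*k + 7*c - 14*k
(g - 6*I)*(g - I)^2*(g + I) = g^4 - 7*I*g^3 - 5*g^2 - 7*I*g - 6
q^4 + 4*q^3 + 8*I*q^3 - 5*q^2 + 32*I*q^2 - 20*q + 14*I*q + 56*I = (q + 4)*(q - I)*(q + 2*I)*(q + 7*I)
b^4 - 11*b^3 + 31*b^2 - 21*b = b*(b - 7)*(b - 3)*(b - 1)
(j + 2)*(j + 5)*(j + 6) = j^3 + 13*j^2 + 52*j + 60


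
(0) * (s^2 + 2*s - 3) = 0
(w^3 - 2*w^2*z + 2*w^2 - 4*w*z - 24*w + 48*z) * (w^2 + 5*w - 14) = w^5 - 2*w^4*z + 7*w^4 - 14*w^3*z - 28*w^3 + 56*w^2*z - 148*w^2 + 296*w*z + 336*w - 672*z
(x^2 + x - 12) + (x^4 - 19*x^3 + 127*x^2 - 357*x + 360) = x^4 - 19*x^3 + 128*x^2 - 356*x + 348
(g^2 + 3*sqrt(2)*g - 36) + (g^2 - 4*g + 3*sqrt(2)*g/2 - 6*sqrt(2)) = 2*g^2 - 4*g + 9*sqrt(2)*g/2 - 36 - 6*sqrt(2)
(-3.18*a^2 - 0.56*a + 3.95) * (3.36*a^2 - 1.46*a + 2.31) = -10.6848*a^4 + 2.7612*a^3 + 6.7438*a^2 - 7.0606*a + 9.1245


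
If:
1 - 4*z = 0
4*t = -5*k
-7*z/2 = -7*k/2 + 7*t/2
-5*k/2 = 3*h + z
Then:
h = -19/108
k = 1/9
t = -5/36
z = 1/4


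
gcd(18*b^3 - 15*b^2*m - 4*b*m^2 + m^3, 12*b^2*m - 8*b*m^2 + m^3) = 6*b - m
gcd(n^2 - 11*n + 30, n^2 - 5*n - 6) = n - 6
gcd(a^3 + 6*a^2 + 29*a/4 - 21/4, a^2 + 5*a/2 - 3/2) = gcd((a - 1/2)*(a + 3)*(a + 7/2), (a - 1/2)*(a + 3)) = a^2 + 5*a/2 - 3/2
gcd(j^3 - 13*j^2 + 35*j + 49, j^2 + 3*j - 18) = 1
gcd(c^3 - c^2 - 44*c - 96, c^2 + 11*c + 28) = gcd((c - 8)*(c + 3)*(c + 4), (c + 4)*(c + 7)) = c + 4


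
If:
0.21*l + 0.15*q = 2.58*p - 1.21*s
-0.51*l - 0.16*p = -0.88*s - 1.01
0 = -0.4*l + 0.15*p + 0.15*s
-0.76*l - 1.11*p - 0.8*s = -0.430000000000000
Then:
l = 0.04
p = 1.04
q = 25.35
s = -0.94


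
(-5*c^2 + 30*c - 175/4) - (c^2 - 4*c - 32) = -6*c^2 + 34*c - 47/4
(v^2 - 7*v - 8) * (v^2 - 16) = v^4 - 7*v^3 - 24*v^2 + 112*v + 128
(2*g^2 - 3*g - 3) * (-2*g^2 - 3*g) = -4*g^4 + 15*g^2 + 9*g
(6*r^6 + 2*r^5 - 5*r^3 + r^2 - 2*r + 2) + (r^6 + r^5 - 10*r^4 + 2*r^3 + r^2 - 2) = 7*r^6 + 3*r^5 - 10*r^4 - 3*r^3 + 2*r^2 - 2*r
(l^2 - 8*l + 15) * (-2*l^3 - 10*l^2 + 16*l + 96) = -2*l^5 + 6*l^4 + 66*l^3 - 182*l^2 - 528*l + 1440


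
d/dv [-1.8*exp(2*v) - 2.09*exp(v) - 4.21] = (-3.6*exp(v) - 2.09)*exp(v)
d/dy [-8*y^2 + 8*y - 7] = 8 - 16*y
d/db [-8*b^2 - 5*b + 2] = -16*b - 5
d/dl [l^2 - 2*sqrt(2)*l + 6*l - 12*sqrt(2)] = 2*l - 2*sqrt(2) + 6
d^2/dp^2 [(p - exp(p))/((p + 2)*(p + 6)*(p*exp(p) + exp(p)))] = (p^7 + 22*p^6 + 181*p^5 - 12*p^4*exp(p) + 680*p^4 - 144*p^3*exp(p) + 1122*p^3 - 606*p^2*exp(p) + 336*p^2 - 1008*p*exp(p) - 984*p - 584*exp(p) - 768)*exp(-p)/(p^9 + 27*p^8 + 303*p^7 + 1845*p^6 + 6708*p^5 + 15156*p^4 + 21392*p^3 + 18288*p^2 + 8640*p + 1728)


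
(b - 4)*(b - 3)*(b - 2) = b^3 - 9*b^2 + 26*b - 24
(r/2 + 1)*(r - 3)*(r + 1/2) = r^3/2 - r^2/4 - 13*r/4 - 3/2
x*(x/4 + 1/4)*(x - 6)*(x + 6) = x^4/4 + x^3/4 - 9*x^2 - 9*x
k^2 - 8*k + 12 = (k - 6)*(k - 2)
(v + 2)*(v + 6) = v^2 + 8*v + 12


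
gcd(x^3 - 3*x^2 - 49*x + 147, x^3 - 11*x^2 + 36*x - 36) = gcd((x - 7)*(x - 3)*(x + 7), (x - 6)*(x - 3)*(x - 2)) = x - 3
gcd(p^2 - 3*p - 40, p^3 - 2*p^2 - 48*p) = p - 8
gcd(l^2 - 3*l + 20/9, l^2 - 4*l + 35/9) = l - 5/3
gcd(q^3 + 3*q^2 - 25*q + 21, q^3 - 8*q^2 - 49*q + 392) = q + 7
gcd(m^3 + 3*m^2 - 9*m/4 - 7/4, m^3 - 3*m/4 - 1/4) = m^2 - m/2 - 1/2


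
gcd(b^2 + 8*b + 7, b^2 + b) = b + 1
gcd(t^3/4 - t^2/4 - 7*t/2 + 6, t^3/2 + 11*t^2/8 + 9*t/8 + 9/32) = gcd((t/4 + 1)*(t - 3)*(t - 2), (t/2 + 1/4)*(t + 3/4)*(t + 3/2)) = 1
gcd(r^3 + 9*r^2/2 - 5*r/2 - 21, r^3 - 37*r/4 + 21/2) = r^2 + 3*r/2 - 7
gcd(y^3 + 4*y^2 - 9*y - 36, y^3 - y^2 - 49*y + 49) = 1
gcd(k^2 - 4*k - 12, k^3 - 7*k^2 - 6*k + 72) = k - 6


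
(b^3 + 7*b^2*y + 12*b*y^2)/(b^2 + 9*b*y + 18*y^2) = b*(b + 4*y)/(b + 6*y)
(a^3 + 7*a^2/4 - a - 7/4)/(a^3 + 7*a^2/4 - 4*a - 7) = (a^2 - 1)/(a^2 - 4)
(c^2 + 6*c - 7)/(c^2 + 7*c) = (c - 1)/c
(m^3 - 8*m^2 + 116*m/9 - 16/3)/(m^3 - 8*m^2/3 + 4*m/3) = (m^2 - 22*m/3 + 8)/(m*(m - 2))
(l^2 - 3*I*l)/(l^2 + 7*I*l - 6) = l*(l - 3*I)/(l^2 + 7*I*l - 6)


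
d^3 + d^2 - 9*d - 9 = (d - 3)*(d + 1)*(d + 3)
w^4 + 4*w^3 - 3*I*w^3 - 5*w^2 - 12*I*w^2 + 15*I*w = w*(w - 1)*(w + 5)*(w - 3*I)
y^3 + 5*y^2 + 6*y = y*(y + 2)*(y + 3)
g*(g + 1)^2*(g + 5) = g^4 + 7*g^3 + 11*g^2 + 5*g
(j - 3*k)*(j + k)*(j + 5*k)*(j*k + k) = j^4*k + 3*j^3*k^2 + j^3*k - 13*j^2*k^3 + 3*j^2*k^2 - 15*j*k^4 - 13*j*k^3 - 15*k^4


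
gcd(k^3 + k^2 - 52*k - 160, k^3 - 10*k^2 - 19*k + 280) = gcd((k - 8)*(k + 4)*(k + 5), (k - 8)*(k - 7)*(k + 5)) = k^2 - 3*k - 40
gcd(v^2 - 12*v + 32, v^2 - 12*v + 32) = v^2 - 12*v + 32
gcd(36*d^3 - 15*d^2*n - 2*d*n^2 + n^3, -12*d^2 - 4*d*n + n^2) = 1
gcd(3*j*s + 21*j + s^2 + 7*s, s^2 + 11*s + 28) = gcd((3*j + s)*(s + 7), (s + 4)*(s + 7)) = s + 7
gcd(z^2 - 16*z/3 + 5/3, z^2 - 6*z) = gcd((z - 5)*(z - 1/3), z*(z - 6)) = 1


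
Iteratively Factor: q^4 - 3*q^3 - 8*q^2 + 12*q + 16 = (q + 2)*(q^3 - 5*q^2 + 2*q + 8) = (q - 2)*(q + 2)*(q^2 - 3*q - 4) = (q - 4)*(q - 2)*(q + 2)*(q + 1)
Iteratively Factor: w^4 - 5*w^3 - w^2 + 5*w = (w - 1)*(w^3 - 4*w^2 - 5*w) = (w - 5)*(w - 1)*(w^2 + w) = w*(w - 5)*(w - 1)*(w + 1)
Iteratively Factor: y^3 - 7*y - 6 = (y - 3)*(y^2 + 3*y + 2) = (y - 3)*(y + 1)*(y + 2)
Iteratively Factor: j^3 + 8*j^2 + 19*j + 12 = (j + 3)*(j^2 + 5*j + 4) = (j + 3)*(j + 4)*(j + 1)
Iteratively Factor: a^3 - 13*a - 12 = (a - 4)*(a^2 + 4*a + 3) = (a - 4)*(a + 3)*(a + 1)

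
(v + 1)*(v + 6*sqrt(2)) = v^2 + v + 6*sqrt(2)*v + 6*sqrt(2)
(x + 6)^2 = x^2 + 12*x + 36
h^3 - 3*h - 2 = (h - 2)*(h + 1)^2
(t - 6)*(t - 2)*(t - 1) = t^3 - 9*t^2 + 20*t - 12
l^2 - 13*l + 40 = (l - 8)*(l - 5)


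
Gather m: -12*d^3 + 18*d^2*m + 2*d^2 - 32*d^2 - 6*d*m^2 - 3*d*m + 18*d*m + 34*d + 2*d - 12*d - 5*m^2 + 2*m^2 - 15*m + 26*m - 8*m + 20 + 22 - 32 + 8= -12*d^3 - 30*d^2 + 24*d + m^2*(-6*d - 3) + m*(18*d^2 + 15*d + 3) + 18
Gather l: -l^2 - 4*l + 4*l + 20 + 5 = 25 - l^2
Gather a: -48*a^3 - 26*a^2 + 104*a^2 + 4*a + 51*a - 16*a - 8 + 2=-48*a^3 + 78*a^2 + 39*a - 6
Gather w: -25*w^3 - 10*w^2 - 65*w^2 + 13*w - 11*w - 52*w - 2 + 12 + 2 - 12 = -25*w^3 - 75*w^2 - 50*w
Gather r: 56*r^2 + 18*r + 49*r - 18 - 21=56*r^2 + 67*r - 39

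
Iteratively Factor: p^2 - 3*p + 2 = (p - 1)*(p - 2)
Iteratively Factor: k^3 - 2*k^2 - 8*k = (k + 2)*(k^2 - 4*k) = k*(k + 2)*(k - 4)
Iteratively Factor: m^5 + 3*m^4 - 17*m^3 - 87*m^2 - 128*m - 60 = (m - 5)*(m^4 + 8*m^3 + 23*m^2 + 28*m + 12) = (m - 5)*(m + 2)*(m^3 + 6*m^2 + 11*m + 6) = (m - 5)*(m + 1)*(m + 2)*(m^2 + 5*m + 6) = (m - 5)*(m + 1)*(m + 2)*(m + 3)*(m + 2)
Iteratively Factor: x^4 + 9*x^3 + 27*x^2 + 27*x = (x + 3)*(x^3 + 6*x^2 + 9*x) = (x + 3)^2*(x^2 + 3*x) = x*(x + 3)^2*(x + 3)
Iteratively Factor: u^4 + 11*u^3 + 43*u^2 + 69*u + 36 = (u + 4)*(u^3 + 7*u^2 + 15*u + 9) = (u + 3)*(u + 4)*(u^2 + 4*u + 3) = (u + 1)*(u + 3)*(u + 4)*(u + 3)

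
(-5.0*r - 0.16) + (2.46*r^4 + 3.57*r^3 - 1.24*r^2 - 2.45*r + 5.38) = 2.46*r^4 + 3.57*r^3 - 1.24*r^2 - 7.45*r + 5.22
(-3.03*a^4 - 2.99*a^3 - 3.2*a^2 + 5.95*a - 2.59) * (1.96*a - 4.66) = -5.9388*a^5 + 8.2594*a^4 + 7.6614*a^3 + 26.574*a^2 - 32.8034*a + 12.0694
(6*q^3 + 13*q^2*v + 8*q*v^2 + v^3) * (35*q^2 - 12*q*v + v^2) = 210*q^5 + 383*q^4*v + 130*q^3*v^2 - 48*q^2*v^3 - 4*q*v^4 + v^5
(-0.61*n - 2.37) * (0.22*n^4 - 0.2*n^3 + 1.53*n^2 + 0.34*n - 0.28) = -0.1342*n^5 - 0.3994*n^4 - 0.4593*n^3 - 3.8335*n^2 - 0.635*n + 0.6636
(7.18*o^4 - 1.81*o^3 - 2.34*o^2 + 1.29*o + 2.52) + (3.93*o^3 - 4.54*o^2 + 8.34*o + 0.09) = 7.18*o^4 + 2.12*o^3 - 6.88*o^2 + 9.63*o + 2.61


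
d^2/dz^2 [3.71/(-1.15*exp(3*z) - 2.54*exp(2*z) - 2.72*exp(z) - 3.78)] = (-3.71*(3.45*exp(2*z) + 5.08*exp(z) + 2.72)*(6.9*exp(2*z) + 10.16*exp(z) + 5.44)*exp(z) + (38.3985*exp(2*z) + 37.6936*exp(z) + 10.0912)*(1.15*exp(3*z) + 2.54*exp(2*z) + 2.72*exp(z) + 3.78))*exp(z)/(1.15*exp(3*z) + 2.54*exp(2*z) + 2.72*exp(z) + 3.78)^3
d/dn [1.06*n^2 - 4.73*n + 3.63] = 2.12*n - 4.73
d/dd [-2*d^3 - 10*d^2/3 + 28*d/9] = -6*d^2 - 20*d/3 + 28/9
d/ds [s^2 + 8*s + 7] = 2*s + 8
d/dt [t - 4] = 1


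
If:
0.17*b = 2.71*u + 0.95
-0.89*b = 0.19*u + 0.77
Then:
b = -0.78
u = -0.40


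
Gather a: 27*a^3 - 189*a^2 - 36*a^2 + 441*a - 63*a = 27*a^3 - 225*a^2 + 378*a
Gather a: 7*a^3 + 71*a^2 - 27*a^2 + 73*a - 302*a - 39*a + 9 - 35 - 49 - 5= 7*a^3 + 44*a^2 - 268*a - 80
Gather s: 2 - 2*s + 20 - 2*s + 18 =40 - 4*s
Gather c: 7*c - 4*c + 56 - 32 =3*c + 24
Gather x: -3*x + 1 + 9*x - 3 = 6*x - 2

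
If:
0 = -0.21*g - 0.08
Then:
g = -0.38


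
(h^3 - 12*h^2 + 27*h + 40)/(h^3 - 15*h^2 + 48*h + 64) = (h - 5)/(h - 8)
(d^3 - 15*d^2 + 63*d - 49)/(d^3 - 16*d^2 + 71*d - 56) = (d - 7)/(d - 8)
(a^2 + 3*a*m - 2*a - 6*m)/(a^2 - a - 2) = (a + 3*m)/(a + 1)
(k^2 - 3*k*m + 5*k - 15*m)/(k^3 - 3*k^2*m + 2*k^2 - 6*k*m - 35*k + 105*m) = (k + 5)/(k^2 + 2*k - 35)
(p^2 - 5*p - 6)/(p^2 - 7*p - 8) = (p - 6)/(p - 8)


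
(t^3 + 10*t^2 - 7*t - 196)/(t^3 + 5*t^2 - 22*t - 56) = (t + 7)/(t + 2)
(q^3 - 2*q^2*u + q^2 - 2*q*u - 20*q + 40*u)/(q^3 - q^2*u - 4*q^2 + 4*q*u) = (q^2 - 2*q*u + 5*q - 10*u)/(q*(q - u))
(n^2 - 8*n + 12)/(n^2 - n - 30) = (n - 2)/(n + 5)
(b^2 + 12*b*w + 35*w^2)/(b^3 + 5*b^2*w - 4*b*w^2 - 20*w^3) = (-b - 7*w)/(-b^2 + 4*w^2)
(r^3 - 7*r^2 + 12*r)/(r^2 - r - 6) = r*(r - 4)/(r + 2)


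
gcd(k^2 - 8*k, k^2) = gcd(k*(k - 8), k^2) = k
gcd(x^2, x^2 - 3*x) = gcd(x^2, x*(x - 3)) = x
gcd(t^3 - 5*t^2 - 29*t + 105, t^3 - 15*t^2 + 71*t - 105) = t^2 - 10*t + 21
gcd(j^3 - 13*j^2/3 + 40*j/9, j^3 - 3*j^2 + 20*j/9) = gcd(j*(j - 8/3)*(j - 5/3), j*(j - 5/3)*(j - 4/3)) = j^2 - 5*j/3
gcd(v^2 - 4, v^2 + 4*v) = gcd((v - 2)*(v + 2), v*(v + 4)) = 1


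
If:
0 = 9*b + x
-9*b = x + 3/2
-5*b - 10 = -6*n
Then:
No Solution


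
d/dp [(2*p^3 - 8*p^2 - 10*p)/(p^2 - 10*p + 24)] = 2*(p^4 - 20*p^3 + 117*p^2 - 192*p - 120)/(p^4 - 20*p^3 + 148*p^2 - 480*p + 576)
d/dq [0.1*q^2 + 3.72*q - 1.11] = 0.2*q + 3.72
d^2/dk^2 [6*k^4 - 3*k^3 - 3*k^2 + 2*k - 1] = 72*k^2 - 18*k - 6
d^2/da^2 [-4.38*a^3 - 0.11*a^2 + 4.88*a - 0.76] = -26.28*a - 0.22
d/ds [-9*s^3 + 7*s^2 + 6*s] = -27*s^2 + 14*s + 6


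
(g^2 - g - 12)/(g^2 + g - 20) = (g + 3)/(g + 5)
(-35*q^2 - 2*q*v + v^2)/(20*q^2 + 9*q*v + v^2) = (-7*q + v)/(4*q + v)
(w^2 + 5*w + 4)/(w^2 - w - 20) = (w + 1)/(w - 5)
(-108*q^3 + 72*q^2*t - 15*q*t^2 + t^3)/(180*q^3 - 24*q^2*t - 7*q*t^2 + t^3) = (-3*q + t)/(5*q + t)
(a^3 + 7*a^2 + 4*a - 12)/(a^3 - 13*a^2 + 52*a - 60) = (a^3 + 7*a^2 + 4*a - 12)/(a^3 - 13*a^2 + 52*a - 60)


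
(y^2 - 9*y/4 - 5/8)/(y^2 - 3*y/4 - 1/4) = (y - 5/2)/(y - 1)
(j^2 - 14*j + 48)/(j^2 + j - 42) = (j - 8)/(j + 7)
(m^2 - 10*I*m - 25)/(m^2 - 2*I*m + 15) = (m - 5*I)/(m + 3*I)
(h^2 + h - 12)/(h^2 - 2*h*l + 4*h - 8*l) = (h - 3)/(h - 2*l)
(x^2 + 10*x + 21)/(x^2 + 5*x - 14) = (x + 3)/(x - 2)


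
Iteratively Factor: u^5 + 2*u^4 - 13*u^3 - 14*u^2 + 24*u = (u - 3)*(u^4 + 5*u^3 + 2*u^2 - 8*u) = u*(u - 3)*(u^3 + 5*u^2 + 2*u - 8) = u*(u - 3)*(u + 4)*(u^2 + u - 2) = u*(u - 3)*(u - 1)*(u + 4)*(u + 2)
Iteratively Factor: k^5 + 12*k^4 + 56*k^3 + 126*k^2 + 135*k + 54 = (k + 3)*(k^4 + 9*k^3 + 29*k^2 + 39*k + 18) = (k + 2)*(k + 3)*(k^3 + 7*k^2 + 15*k + 9) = (k + 1)*(k + 2)*(k + 3)*(k^2 + 6*k + 9) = (k + 1)*(k + 2)*(k + 3)^2*(k + 3)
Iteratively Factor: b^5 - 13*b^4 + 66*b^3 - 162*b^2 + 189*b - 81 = (b - 1)*(b^4 - 12*b^3 + 54*b^2 - 108*b + 81) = (b - 3)*(b - 1)*(b^3 - 9*b^2 + 27*b - 27) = (b - 3)^2*(b - 1)*(b^2 - 6*b + 9) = (b - 3)^3*(b - 1)*(b - 3)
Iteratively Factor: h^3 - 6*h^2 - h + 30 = (h - 3)*(h^2 - 3*h - 10) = (h - 5)*(h - 3)*(h + 2)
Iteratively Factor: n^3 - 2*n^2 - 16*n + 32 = (n - 2)*(n^2 - 16) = (n - 2)*(n + 4)*(n - 4)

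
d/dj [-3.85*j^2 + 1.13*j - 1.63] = 1.13 - 7.7*j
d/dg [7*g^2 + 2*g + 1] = 14*g + 2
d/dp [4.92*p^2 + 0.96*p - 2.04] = 9.84*p + 0.96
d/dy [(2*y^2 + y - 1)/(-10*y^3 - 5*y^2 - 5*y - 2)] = (20*y^4 + 20*y^3 - 35*y^2 - 18*y - 7)/(100*y^6 + 100*y^5 + 125*y^4 + 90*y^3 + 45*y^2 + 20*y + 4)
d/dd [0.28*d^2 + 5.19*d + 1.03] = 0.56*d + 5.19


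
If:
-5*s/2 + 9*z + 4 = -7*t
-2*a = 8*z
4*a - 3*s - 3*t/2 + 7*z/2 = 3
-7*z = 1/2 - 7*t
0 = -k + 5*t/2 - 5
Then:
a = 1191/1162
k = -50775/9296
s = 93/581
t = -859/4648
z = -1191/4648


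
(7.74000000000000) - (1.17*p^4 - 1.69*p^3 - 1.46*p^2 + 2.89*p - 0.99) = -1.17*p^4 + 1.69*p^3 + 1.46*p^2 - 2.89*p + 8.73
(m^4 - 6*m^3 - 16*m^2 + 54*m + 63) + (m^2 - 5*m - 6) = m^4 - 6*m^3 - 15*m^2 + 49*m + 57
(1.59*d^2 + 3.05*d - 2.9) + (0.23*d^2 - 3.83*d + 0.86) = 1.82*d^2 - 0.78*d - 2.04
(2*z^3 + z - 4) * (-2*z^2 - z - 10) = -4*z^5 - 2*z^4 - 22*z^3 + 7*z^2 - 6*z + 40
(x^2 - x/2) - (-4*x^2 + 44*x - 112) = 5*x^2 - 89*x/2 + 112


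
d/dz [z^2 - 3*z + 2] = 2*z - 3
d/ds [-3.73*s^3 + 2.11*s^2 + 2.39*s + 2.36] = -11.19*s^2 + 4.22*s + 2.39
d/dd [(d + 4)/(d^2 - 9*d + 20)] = (d^2 - 9*d - (d + 4)*(2*d - 9) + 20)/(d^2 - 9*d + 20)^2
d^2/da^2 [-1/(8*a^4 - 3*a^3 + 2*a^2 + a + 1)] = 2*((48*a^2 - 9*a + 2)*(8*a^4 - 3*a^3 + 2*a^2 + a + 1) - (32*a^3 - 9*a^2 + 4*a + 1)^2)/(8*a^4 - 3*a^3 + 2*a^2 + a + 1)^3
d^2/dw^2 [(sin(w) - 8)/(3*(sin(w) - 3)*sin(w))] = (-sin(w)^2 + 29*sin(w) - 70 + 24/sin(w) + 144/sin(w)^2 - 144/sin(w)^3)/(3*(sin(w) - 3)^3)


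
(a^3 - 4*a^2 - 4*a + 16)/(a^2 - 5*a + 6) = (a^2 - 2*a - 8)/(a - 3)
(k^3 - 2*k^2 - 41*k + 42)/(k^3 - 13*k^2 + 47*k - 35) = (k + 6)/(k - 5)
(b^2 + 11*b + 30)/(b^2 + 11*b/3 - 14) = 3*(b + 5)/(3*b - 7)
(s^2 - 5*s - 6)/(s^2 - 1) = (s - 6)/(s - 1)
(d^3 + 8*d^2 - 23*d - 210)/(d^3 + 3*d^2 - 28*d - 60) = (d + 7)/(d + 2)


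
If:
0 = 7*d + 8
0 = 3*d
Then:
No Solution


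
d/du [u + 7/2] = 1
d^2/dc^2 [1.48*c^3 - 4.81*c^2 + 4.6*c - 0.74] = 8.88*c - 9.62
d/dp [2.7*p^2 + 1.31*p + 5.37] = 5.4*p + 1.31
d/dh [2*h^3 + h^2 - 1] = 2*h*(3*h + 1)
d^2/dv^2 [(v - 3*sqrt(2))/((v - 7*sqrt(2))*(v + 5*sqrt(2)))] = 2*(v^3 - 9*sqrt(2)*v^2 + 246*v - 374*sqrt(2))/(v^6 - 6*sqrt(2)*v^5 - 186*v^4 + 824*sqrt(2)*v^3 + 13020*v^2 - 29400*sqrt(2)*v - 343000)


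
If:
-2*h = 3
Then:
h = -3/2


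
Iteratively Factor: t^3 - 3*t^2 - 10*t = (t + 2)*(t^2 - 5*t) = (t - 5)*(t + 2)*(t)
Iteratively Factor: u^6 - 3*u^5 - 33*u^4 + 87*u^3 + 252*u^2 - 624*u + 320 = (u + 4)*(u^5 - 7*u^4 - 5*u^3 + 107*u^2 - 176*u + 80) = (u - 5)*(u + 4)*(u^4 - 2*u^3 - 15*u^2 + 32*u - 16) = (u - 5)*(u + 4)^2*(u^3 - 6*u^2 + 9*u - 4) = (u - 5)*(u - 1)*(u + 4)^2*(u^2 - 5*u + 4) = (u - 5)*(u - 1)^2*(u + 4)^2*(u - 4)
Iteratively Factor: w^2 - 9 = (w - 3)*(w + 3)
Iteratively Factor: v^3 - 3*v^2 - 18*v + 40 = (v - 2)*(v^2 - v - 20) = (v - 2)*(v + 4)*(v - 5)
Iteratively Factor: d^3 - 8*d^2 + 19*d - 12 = (d - 3)*(d^2 - 5*d + 4) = (d - 4)*(d - 3)*(d - 1)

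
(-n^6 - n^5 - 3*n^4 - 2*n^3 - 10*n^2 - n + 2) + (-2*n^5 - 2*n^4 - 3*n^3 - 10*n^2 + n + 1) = -n^6 - 3*n^5 - 5*n^4 - 5*n^3 - 20*n^2 + 3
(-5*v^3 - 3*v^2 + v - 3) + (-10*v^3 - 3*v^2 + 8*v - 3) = -15*v^3 - 6*v^2 + 9*v - 6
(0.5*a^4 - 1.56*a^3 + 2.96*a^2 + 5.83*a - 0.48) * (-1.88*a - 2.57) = -0.94*a^5 + 1.6478*a^4 - 1.5556*a^3 - 18.5676*a^2 - 14.0807*a + 1.2336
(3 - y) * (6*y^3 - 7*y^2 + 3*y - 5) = -6*y^4 + 25*y^3 - 24*y^2 + 14*y - 15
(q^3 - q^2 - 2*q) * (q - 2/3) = q^4 - 5*q^3/3 - 4*q^2/3 + 4*q/3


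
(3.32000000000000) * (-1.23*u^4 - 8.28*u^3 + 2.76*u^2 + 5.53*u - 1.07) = -4.0836*u^4 - 27.4896*u^3 + 9.1632*u^2 + 18.3596*u - 3.5524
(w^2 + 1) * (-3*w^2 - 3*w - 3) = -3*w^4 - 3*w^3 - 6*w^2 - 3*w - 3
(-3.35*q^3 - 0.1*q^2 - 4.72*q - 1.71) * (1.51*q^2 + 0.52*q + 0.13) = -5.0585*q^5 - 1.893*q^4 - 7.6147*q^3 - 5.0495*q^2 - 1.5028*q - 0.2223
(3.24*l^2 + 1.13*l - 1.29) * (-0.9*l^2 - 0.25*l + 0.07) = -2.916*l^4 - 1.827*l^3 + 1.1053*l^2 + 0.4016*l - 0.0903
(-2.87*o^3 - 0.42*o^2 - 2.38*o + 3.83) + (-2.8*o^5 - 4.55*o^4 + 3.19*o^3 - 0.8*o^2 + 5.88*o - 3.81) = -2.8*o^5 - 4.55*o^4 + 0.32*o^3 - 1.22*o^2 + 3.5*o + 0.02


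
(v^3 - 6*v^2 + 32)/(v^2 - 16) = (v^2 - 2*v - 8)/(v + 4)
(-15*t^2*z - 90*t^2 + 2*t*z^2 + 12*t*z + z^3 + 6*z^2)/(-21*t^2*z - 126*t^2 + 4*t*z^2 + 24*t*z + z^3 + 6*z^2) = (5*t + z)/(7*t + z)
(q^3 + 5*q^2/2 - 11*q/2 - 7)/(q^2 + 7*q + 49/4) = 2*(q^2 - q - 2)/(2*q + 7)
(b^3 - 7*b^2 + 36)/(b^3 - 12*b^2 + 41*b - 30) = (b^2 - b - 6)/(b^2 - 6*b + 5)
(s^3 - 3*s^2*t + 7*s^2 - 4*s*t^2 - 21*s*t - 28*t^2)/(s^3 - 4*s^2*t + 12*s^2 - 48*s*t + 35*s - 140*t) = (s + t)/(s + 5)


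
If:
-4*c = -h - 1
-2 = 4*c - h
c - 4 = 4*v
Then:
No Solution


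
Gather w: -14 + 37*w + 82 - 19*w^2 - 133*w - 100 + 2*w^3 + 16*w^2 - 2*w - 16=2*w^3 - 3*w^2 - 98*w - 48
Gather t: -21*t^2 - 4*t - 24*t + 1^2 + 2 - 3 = -21*t^2 - 28*t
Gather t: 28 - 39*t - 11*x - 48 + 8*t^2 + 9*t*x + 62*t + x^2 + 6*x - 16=8*t^2 + t*(9*x + 23) + x^2 - 5*x - 36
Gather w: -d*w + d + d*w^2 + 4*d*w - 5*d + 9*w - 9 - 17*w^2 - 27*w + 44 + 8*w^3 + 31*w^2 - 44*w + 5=-4*d + 8*w^3 + w^2*(d + 14) + w*(3*d - 62) + 40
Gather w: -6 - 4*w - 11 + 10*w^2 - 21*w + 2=10*w^2 - 25*w - 15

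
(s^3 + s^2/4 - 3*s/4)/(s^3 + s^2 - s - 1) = s*(4*s - 3)/(4*(s^2 - 1))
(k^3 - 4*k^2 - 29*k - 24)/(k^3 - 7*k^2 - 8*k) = (k + 3)/k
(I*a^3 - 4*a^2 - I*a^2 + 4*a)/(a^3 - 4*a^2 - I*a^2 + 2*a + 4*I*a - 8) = a*(I*a^2 - a*(4 + I) + 4)/(a^3 - a^2*(4 + I) + 2*a*(1 + 2*I) - 8)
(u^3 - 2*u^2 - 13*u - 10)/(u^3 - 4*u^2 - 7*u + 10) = (u + 1)/(u - 1)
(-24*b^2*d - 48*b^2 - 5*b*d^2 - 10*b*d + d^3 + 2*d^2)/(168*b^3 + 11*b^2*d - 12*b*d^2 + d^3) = (-d - 2)/(7*b - d)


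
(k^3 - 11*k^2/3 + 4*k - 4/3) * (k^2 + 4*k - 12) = k^5 + k^4/3 - 68*k^3/3 + 176*k^2/3 - 160*k/3 + 16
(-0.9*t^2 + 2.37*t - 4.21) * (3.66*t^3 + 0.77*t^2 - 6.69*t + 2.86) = -3.294*t^5 + 7.9812*t^4 - 7.5627*t^3 - 21.671*t^2 + 34.9431*t - 12.0406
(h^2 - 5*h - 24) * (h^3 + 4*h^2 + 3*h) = h^5 - h^4 - 41*h^3 - 111*h^2 - 72*h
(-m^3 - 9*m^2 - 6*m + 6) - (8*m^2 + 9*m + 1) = -m^3 - 17*m^2 - 15*m + 5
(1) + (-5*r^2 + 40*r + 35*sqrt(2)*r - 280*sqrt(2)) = -5*r^2 + 40*r + 35*sqrt(2)*r - 280*sqrt(2) + 1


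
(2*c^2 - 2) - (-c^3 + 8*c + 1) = c^3 + 2*c^2 - 8*c - 3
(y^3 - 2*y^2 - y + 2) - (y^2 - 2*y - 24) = y^3 - 3*y^2 + y + 26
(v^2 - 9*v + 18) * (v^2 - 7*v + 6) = v^4 - 16*v^3 + 87*v^2 - 180*v + 108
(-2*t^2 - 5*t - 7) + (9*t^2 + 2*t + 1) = 7*t^2 - 3*t - 6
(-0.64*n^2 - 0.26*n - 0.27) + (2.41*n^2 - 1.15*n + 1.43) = 1.77*n^2 - 1.41*n + 1.16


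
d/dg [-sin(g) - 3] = -cos(g)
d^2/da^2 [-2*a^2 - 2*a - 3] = -4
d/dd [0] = 0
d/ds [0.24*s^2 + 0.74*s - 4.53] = 0.48*s + 0.74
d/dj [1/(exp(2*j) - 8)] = -2*exp(2*j)/(exp(2*j) - 8)^2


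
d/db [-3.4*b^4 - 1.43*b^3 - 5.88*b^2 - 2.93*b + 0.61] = -13.6*b^3 - 4.29*b^2 - 11.76*b - 2.93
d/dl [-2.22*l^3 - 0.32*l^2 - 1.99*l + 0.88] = -6.66*l^2 - 0.64*l - 1.99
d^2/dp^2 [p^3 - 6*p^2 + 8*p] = 6*p - 12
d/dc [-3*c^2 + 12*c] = 12 - 6*c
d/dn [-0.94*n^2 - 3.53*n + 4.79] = -1.88*n - 3.53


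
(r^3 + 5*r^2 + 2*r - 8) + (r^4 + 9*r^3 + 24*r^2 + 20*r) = r^4 + 10*r^3 + 29*r^2 + 22*r - 8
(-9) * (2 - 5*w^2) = 45*w^2 - 18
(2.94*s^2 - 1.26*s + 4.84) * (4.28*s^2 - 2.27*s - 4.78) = 12.5832*s^4 - 12.0666*s^3 + 9.5222*s^2 - 4.964*s - 23.1352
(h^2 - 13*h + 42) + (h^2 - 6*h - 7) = 2*h^2 - 19*h + 35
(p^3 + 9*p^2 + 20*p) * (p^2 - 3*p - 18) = p^5 + 6*p^4 - 25*p^3 - 222*p^2 - 360*p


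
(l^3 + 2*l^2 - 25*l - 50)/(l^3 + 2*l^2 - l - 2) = (l^2 - 25)/(l^2 - 1)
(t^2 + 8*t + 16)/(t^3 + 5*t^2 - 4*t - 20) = (t^2 + 8*t + 16)/(t^3 + 5*t^2 - 4*t - 20)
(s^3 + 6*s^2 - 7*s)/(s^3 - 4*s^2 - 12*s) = (-s^2 - 6*s + 7)/(-s^2 + 4*s + 12)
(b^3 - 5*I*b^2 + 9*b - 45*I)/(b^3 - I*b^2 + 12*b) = (b^2 - 8*I*b - 15)/(b*(b - 4*I))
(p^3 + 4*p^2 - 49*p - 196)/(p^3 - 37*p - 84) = (p + 7)/(p + 3)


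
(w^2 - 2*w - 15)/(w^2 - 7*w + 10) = (w + 3)/(w - 2)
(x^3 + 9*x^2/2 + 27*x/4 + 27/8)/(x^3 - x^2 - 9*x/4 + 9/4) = (4*x^2 + 12*x + 9)/(2*(2*x^2 - 5*x + 3))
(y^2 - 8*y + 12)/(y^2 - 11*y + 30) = (y - 2)/(y - 5)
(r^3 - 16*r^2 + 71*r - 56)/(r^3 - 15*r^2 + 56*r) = (r - 1)/r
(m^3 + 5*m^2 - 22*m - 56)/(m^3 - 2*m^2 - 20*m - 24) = (m^2 + 3*m - 28)/(m^2 - 4*m - 12)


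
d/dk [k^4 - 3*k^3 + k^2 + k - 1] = 4*k^3 - 9*k^2 + 2*k + 1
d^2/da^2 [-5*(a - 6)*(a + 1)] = -10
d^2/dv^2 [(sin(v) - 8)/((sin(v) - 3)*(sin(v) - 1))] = (-sin(v)^4 + 27*sin(v)^3 - 49*sin(v)^2 - 77*sin(v) + 184)/((sin(v) - 3)^3*(sin(v) - 1)^2)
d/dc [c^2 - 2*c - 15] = 2*c - 2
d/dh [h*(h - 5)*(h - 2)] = 3*h^2 - 14*h + 10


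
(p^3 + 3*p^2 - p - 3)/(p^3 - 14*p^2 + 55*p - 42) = (p^2 + 4*p + 3)/(p^2 - 13*p + 42)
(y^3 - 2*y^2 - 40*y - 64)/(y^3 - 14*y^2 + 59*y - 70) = (y^3 - 2*y^2 - 40*y - 64)/(y^3 - 14*y^2 + 59*y - 70)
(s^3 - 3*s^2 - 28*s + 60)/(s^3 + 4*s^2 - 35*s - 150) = (s - 2)/(s + 5)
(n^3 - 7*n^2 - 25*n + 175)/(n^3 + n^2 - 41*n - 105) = (n - 5)/(n + 3)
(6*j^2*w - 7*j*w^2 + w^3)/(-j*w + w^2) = -6*j + w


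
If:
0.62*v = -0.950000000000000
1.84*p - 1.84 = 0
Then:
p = 1.00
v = -1.53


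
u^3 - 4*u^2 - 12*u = u*(u - 6)*(u + 2)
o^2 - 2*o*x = o*(o - 2*x)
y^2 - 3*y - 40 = (y - 8)*(y + 5)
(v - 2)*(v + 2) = v^2 - 4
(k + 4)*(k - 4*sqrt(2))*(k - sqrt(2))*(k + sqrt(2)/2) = k^4 - 9*sqrt(2)*k^3/2 + 4*k^3 - 18*sqrt(2)*k^2 + 3*k^2 + 4*sqrt(2)*k + 12*k + 16*sqrt(2)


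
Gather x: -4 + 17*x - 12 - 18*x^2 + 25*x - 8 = -18*x^2 + 42*x - 24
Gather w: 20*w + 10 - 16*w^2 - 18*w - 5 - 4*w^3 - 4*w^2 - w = -4*w^3 - 20*w^2 + w + 5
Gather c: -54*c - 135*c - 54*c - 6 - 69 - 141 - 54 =-243*c - 270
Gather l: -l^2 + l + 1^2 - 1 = -l^2 + l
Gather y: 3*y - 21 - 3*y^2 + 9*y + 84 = -3*y^2 + 12*y + 63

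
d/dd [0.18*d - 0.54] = 0.180000000000000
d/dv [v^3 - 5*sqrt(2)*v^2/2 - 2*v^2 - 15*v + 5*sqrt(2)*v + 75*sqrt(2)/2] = 3*v^2 - 5*sqrt(2)*v - 4*v - 15 + 5*sqrt(2)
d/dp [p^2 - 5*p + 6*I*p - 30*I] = 2*p - 5 + 6*I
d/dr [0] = 0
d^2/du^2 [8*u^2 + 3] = 16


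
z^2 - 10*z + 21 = (z - 7)*(z - 3)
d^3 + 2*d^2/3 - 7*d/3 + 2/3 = (d - 1)*(d - 1/3)*(d + 2)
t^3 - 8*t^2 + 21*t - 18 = (t - 3)^2*(t - 2)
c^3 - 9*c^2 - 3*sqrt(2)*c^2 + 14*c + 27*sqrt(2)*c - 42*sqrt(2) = (c - 7)*(c - 2)*(c - 3*sqrt(2))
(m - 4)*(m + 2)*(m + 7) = m^3 + 5*m^2 - 22*m - 56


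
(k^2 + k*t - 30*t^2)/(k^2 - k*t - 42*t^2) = (-k + 5*t)/(-k + 7*t)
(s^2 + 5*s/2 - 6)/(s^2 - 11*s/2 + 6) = (s + 4)/(s - 4)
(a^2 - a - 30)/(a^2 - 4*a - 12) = (a + 5)/(a + 2)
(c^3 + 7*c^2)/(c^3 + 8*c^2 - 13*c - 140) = c^2/(c^2 + c - 20)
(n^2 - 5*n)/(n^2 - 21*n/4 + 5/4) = 4*n/(4*n - 1)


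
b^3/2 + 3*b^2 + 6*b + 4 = (b/2 + 1)*(b + 2)^2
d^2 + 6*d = d*(d + 6)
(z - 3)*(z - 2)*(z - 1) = z^3 - 6*z^2 + 11*z - 6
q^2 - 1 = (q - 1)*(q + 1)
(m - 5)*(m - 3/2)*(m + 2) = m^3 - 9*m^2/2 - 11*m/2 + 15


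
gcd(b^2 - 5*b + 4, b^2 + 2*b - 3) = b - 1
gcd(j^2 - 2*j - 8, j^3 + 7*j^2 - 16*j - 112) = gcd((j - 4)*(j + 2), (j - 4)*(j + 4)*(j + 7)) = j - 4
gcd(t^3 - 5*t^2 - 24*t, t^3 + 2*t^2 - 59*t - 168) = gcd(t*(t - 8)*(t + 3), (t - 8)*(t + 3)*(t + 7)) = t^2 - 5*t - 24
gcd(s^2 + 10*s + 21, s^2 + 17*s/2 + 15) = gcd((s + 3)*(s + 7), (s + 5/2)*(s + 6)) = 1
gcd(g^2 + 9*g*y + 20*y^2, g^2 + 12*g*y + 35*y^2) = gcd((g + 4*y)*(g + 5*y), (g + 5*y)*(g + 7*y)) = g + 5*y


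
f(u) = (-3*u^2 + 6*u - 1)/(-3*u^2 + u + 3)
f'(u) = (6 - 6*u)/(-3*u^2 + u + 3) + (6*u - 1)*(-3*u^2 + 6*u - 1)/(-3*u^2 + u + 3)^2 = (15*u^2 - 24*u + 19)/(9*u^4 - 6*u^3 - 17*u^2 + 6*u + 9)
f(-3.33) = 1.61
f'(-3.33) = 0.24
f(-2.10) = 2.18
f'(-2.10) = 0.89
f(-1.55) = 3.04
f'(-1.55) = 2.78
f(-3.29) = 1.62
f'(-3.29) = 0.24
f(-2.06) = 2.21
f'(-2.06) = 0.95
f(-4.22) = 1.46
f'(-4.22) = 0.13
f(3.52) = 0.56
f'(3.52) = 0.13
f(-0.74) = -11.48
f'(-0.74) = 118.06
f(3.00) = 0.48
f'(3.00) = 0.19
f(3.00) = 0.48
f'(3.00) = 0.19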